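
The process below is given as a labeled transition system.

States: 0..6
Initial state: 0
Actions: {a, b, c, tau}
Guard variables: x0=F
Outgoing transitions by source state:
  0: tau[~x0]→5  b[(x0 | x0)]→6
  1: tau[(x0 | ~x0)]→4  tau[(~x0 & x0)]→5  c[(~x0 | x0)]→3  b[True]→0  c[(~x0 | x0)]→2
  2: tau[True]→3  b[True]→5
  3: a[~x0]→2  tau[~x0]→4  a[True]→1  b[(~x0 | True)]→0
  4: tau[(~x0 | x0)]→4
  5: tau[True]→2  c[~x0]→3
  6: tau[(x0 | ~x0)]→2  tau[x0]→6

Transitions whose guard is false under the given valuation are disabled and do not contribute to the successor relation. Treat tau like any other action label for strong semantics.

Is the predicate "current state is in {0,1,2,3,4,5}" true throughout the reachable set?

Safe = {0,1,2,3,4,5}
Reach set: {0,1,2,3,4,5}
  0: safe
  1: safe
  2: safe
  3: safe
  4: safe
  5: safe

Answer: INVARIANT HOLDS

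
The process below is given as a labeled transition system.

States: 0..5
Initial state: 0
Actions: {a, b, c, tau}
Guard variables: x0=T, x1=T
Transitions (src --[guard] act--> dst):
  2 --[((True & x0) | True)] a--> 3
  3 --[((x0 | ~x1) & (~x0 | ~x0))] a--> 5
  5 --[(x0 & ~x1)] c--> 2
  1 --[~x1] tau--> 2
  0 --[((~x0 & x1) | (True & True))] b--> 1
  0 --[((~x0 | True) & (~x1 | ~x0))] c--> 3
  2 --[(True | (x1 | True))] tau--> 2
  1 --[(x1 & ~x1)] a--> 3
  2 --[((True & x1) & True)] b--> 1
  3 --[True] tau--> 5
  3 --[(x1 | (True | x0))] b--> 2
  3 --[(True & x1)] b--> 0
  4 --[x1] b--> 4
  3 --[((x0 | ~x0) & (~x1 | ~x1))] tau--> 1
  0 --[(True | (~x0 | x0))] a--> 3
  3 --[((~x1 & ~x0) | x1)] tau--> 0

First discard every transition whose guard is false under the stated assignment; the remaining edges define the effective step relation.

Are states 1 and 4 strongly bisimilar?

Bisimulation quotient by refinement:
  π0 = {{0,1,2,3,4,5}}
  π1 = {{0},{1,5},{2},{3},{4}}
5 equivalence class(es) (converged in 2)
class of 1: {1,5}; class of 4: {4}

Answer: NOT BISIMILAR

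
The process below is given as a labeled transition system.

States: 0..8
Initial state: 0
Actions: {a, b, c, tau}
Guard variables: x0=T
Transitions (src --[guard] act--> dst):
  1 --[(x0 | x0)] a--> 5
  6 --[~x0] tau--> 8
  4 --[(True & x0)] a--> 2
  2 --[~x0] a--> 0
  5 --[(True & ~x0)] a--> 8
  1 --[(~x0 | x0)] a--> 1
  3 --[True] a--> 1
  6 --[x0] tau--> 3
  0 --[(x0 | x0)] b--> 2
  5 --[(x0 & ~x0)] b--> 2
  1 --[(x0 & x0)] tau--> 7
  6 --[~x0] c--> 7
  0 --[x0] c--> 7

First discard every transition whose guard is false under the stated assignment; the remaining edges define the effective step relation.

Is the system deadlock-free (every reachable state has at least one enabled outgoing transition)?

Answer: DEADLOCK at state 2

Working:
Reachable = {0,2,7}
  0: b→2  c→7  [2 out]
  2: ∅  [STUCK]
  7: ∅  [STUCK]
Path to 2: b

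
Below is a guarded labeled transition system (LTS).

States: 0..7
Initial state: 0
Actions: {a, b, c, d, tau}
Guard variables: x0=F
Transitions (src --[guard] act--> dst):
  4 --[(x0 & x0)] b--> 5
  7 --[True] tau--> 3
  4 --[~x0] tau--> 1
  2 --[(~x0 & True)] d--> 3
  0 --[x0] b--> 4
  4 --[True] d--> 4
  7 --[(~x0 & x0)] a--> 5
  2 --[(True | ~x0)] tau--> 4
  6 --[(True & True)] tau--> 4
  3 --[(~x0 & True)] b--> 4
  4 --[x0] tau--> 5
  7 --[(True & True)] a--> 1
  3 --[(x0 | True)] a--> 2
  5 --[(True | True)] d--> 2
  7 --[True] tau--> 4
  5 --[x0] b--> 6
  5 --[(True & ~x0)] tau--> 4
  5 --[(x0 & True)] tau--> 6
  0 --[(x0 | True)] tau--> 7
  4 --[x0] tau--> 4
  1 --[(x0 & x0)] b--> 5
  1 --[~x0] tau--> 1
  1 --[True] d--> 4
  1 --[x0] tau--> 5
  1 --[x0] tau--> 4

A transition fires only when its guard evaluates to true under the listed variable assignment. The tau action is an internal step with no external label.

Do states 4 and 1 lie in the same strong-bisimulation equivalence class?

Compute ~ classes (split until stable):
  P[0] = {{0,1,2,3,4,5,6,7}}
  P[1] = {{0,6},{1,2,4,5},{3},{7}}
  P[2] = {{0},{1,4,5},{2},{3},{6},{7}}
  P[3] = {{0},{1,4},{2},{3},{5},{6},{7}}
Fixed point at round 4; 7 class(es).
4∈{1,4}, 1∈{1,4}

Answer: BISIMILAR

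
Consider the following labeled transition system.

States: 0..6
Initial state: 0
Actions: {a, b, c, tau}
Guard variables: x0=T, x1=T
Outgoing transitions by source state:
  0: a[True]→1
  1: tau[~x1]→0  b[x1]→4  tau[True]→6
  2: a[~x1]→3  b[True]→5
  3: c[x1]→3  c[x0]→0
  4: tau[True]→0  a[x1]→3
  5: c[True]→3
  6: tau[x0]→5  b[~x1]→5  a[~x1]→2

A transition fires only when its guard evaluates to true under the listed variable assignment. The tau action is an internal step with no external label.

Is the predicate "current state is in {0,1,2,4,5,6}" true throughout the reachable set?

Safe = {0,1,2,4,5,6}
Reachable = {0,1,3,4,5,6}
  0: ✓
  1: ✓
  3: ✗ unsafe
  4: ✓
  5: ✓
  6: ✓
witness against invariant: a·b·a → 3

Answer: INVARIANT VIOLATED at state 3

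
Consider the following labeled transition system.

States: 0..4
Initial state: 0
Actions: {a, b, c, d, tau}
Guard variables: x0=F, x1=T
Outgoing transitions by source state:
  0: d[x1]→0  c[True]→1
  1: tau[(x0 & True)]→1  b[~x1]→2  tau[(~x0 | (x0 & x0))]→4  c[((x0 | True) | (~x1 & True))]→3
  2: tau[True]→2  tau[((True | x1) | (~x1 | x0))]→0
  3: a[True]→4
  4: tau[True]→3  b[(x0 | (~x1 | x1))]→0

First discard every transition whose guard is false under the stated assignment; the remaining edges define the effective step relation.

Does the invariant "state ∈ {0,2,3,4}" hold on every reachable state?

Answer: INVARIANT VIOLATED at state 1

Working:
Safe = {0,2,3,4}
R = {0,1,3,4}
  0: safe
  1: VIOLATES
  3: safe
  4: safe
reach 1 via c — violates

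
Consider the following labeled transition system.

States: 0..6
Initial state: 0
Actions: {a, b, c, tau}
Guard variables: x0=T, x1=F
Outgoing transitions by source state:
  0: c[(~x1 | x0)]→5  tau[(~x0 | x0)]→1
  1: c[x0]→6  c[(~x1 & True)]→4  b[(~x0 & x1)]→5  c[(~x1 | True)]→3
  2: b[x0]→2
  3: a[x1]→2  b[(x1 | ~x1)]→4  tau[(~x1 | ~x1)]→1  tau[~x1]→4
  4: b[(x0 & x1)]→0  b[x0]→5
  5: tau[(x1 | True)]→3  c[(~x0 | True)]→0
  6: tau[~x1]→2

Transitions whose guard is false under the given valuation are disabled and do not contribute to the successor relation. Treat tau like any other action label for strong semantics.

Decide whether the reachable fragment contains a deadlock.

Answer: DEADLOCK-FREE

Trace:
R = {0,1,2,3,4,5,6}
  0: c→5  tau→1  [2 exit(s)]
  1: c→3  c→4  c→6  [3 exit(s)]
  2: b→2  [1 exit(s)]
  3: b→4  tau→1  tau→4  [3 exit(s)]
  4: b→5  [1 exit(s)]
  5: c→0  tau→3  [2 exit(s)]
  6: tau→2  [1 exit(s)]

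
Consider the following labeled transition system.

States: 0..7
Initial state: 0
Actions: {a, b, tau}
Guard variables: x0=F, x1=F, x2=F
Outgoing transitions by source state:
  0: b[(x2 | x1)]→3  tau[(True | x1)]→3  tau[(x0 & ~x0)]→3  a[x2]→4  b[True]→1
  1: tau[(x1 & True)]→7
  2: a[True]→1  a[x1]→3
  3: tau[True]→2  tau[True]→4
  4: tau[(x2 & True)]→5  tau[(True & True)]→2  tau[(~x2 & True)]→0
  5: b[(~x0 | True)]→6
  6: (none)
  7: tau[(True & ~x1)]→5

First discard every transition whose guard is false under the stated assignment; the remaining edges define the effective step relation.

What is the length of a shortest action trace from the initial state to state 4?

Layered search for 4:
  Layer 0: {0}
  Layer 1: {1,3}
  Layer 2: {2,4}
depth(4)=2, e.g. tau·tau

Answer: 2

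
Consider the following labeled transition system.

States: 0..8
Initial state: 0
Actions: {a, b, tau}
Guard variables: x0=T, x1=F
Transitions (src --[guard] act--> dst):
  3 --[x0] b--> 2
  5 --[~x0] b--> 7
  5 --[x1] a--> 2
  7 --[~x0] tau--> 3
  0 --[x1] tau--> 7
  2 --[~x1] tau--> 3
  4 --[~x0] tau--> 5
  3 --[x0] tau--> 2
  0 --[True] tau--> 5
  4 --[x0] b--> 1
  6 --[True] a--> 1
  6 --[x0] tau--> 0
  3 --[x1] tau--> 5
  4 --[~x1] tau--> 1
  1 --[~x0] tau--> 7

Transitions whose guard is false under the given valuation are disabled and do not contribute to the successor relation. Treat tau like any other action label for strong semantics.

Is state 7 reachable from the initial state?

Answer: UNREACHABLE

Analysis:
8 transition(s) survive guard evaluation.
Layer 0: {0}
Layer 1: {5}  total {0,5}
R = {0,5}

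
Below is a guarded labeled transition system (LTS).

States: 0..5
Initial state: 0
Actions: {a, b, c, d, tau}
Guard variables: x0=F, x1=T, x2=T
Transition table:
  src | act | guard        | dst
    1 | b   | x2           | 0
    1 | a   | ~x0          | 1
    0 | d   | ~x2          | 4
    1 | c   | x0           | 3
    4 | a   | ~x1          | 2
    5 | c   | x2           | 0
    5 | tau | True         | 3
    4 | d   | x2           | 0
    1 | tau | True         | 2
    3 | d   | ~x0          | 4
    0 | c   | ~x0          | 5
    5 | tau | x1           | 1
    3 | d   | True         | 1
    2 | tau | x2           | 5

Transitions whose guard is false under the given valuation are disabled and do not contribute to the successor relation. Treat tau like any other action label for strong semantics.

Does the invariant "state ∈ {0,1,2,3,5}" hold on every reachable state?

Inv-set: {0,1,2,3,5}
R = {0,1,2,3,4,5}
  0: ok
  1: ok
  2: ok
  3: ok
  4: VIOLATES
  5: ok
reach 4 via c·tau·d — violates

Answer: INVARIANT VIOLATED at state 4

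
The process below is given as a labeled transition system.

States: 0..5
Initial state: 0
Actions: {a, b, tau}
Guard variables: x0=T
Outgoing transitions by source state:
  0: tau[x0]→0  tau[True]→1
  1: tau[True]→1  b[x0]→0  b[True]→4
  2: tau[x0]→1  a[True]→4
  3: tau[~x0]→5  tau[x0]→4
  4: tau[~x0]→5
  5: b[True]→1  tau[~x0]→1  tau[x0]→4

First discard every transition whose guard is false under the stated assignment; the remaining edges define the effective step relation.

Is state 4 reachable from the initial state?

Answer: REACHABLE

Analysis:
10 transition(s) survive guard evaluation.
Layer 0: {0}
Layer 1: {1}  total {0,1}
Layer 2: {4}  total {0,1,4}
Reachable = {0,1,4}
witness 4: tau·b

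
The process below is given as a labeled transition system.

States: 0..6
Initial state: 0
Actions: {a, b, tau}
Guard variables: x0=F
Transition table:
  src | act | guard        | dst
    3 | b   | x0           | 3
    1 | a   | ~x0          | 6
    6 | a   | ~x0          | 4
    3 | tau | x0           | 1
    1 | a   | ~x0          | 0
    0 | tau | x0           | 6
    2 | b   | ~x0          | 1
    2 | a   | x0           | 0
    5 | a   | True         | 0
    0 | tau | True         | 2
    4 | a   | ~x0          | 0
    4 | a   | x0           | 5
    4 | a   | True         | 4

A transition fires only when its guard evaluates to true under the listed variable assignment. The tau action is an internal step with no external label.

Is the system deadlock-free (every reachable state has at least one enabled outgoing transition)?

Reach set: {0,1,2,4,6}
  0: tau→2  [1 exit(s)]
  1: a→0  a→6  [2 exit(s)]
  2: b→1  [1 exit(s)]
  4: a→0  a→4  [2 exit(s)]
  6: a→4  [1 exit(s)]

Answer: DEADLOCK-FREE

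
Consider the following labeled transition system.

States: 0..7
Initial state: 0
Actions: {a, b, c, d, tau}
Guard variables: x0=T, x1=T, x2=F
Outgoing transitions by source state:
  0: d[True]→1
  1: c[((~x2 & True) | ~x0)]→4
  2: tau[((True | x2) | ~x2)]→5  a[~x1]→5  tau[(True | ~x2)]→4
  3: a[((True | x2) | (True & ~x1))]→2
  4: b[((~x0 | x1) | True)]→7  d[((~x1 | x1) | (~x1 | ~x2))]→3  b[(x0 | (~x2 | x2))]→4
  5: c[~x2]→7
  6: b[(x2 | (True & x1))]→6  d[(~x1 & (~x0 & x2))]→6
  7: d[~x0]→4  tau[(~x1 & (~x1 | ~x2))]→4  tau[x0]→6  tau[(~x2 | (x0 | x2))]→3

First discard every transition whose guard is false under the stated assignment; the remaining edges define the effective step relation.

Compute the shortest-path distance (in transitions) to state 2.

Answer: 4

Trace:
Layered search for 2:
  depth 0: {0}
  depth 1: {1}
  depth 2: {4}
  depth 3: {3,7}
  depth 4: {2,6}
depth(2)=4, e.g. d·c·d·a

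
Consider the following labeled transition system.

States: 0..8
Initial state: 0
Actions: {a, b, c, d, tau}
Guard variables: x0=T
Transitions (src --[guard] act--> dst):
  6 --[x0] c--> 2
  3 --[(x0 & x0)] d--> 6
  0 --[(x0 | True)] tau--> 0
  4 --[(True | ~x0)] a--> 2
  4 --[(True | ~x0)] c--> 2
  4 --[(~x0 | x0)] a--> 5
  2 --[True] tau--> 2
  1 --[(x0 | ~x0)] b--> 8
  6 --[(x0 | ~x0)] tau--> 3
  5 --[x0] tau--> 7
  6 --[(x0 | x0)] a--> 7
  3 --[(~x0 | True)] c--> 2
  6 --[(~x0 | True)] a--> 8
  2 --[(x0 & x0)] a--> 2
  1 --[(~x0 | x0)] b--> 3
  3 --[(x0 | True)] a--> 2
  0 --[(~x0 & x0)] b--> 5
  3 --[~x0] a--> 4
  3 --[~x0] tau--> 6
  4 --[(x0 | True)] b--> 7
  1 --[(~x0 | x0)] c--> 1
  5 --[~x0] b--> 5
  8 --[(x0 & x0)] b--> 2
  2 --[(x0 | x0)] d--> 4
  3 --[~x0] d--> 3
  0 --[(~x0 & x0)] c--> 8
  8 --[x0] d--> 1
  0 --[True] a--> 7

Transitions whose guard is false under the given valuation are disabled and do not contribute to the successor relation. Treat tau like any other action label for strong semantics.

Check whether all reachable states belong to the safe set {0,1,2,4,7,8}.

Allowed set {0,1,2,4,7,8}
Reachable = {0,7}
  0: safe
  7: safe

Answer: INVARIANT HOLDS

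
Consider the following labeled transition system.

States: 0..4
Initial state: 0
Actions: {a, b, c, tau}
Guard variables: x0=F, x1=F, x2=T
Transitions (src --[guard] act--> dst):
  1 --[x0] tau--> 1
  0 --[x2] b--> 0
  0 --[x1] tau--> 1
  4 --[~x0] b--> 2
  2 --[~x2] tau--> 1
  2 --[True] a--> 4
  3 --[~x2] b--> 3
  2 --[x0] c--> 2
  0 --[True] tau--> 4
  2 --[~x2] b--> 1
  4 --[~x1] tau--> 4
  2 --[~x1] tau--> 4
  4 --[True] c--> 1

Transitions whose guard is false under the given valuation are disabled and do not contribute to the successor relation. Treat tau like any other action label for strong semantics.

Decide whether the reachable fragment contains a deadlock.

Answer: DEADLOCK at state 1

Working:
Reachable = {0,1,2,4}
  0: b→0  tau→4  [2 exit(s)]
  1: ∅  [no exit]
  2: a→4  tau→4  [2 exit(s)]
  4: b→2  c→1  tau→4  [3 exit(s)]
trace reaching 1: tau·c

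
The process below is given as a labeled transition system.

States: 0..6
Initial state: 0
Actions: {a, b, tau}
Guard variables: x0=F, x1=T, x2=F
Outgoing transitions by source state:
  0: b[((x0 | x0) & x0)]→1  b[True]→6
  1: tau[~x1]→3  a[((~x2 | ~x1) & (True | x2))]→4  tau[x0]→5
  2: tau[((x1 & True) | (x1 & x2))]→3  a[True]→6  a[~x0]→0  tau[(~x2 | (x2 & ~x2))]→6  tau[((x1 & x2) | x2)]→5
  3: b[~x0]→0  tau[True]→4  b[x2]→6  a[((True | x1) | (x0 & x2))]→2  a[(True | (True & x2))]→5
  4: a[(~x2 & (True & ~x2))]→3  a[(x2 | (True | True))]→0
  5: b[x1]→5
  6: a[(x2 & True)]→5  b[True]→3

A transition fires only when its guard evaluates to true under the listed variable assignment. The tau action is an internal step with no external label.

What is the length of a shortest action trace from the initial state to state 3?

Layered search for 3:
  depth 0: {0}
  depth 1: {6}
  depth 2: {3}
depth(3)=2, e.g. b·b

Answer: 2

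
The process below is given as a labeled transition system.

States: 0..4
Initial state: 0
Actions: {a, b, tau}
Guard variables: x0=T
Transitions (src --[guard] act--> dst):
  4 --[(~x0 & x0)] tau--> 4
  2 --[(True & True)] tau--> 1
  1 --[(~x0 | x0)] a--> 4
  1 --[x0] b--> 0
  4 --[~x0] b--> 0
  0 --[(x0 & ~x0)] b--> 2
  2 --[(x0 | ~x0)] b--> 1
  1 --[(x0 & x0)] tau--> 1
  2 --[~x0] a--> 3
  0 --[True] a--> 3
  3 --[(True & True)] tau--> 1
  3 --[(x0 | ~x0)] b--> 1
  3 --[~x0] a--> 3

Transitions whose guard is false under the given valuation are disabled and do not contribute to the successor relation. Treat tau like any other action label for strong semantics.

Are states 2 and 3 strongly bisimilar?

Answer: BISIMILAR

Analysis:
Refine partition for ~:
  π0 = {{0,1,2,3,4}}
  π1 = {{0},{1},{2,3},{4}}
stable after 2 split(s): 4 block(s)
2∈{2,3}, 3∈{2,3}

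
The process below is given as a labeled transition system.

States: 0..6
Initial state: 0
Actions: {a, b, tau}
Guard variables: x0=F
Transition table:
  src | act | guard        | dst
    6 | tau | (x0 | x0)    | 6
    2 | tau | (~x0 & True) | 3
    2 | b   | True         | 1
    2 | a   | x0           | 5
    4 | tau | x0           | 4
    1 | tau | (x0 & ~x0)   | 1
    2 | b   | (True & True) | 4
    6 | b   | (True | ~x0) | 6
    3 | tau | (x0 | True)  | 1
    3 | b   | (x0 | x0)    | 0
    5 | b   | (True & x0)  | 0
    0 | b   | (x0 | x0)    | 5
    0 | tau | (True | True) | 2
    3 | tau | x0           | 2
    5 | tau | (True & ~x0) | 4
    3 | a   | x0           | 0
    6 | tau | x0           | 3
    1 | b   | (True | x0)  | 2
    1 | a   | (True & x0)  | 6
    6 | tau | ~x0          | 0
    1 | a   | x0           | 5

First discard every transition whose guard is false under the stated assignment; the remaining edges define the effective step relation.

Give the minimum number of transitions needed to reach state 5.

Breadth-first toward 5:
  L0 = {0}
  L1 = {2}
  L2 = {1,3,4}
5 never appears.

Answer: UNREACHABLE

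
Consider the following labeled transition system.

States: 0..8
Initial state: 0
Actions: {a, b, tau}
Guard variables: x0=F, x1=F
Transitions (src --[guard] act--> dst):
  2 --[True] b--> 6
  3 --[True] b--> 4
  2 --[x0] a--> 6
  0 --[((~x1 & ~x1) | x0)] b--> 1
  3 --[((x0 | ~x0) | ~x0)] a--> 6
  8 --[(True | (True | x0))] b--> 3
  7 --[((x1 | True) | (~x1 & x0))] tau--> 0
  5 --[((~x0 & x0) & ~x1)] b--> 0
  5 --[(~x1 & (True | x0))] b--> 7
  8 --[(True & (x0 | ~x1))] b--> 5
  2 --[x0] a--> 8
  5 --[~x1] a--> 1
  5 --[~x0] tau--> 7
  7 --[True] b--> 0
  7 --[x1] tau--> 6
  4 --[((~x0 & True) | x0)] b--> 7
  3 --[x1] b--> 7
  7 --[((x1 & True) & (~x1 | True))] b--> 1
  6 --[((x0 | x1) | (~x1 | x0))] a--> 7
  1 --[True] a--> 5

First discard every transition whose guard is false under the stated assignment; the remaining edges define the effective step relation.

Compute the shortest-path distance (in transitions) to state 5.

Layered search for 5:
  depth 0: {0}
  depth 1: {1}
  depth 2: {5}
5 enters at depth 2; path b·a

Answer: 2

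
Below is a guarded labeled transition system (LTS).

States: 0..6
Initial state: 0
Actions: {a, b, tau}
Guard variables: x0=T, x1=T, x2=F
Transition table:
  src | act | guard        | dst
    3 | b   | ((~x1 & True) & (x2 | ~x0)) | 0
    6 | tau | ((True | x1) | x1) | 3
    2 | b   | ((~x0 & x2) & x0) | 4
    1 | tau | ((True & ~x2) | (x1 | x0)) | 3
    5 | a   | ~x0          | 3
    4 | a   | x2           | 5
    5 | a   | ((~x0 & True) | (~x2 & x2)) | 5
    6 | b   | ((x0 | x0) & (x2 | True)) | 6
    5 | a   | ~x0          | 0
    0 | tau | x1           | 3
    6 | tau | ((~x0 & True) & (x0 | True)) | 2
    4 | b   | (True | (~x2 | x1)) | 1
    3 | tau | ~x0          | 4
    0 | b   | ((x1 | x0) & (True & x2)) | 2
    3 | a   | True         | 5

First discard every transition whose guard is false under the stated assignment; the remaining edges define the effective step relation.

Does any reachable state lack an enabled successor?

Answer: DEADLOCK at state 5

Trace:
R = {0,3,5}
  0: tau→3  [deg 1]
  3: a→5  [deg 1]
  5: ∅  [no exit]
witness 5: tau·a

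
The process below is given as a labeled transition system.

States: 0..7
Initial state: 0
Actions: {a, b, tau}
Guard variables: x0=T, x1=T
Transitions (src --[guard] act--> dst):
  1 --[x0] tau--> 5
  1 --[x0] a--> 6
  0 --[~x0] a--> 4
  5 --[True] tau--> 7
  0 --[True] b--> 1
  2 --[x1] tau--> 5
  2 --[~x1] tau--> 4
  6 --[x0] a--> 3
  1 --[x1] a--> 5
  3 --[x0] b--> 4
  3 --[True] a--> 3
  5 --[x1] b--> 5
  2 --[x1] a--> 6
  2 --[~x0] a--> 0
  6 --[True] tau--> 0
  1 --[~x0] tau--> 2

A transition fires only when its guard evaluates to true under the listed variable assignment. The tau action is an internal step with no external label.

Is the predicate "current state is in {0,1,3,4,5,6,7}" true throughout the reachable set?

Answer: INVARIANT HOLDS

Trace:
Inv-set: {0,1,3,4,5,6,7}
Reachable = {0,1,3,4,5,6,7}
  0: safe
  1: safe
  3: safe
  4: safe
  5: safe
  6: safe
  7: safe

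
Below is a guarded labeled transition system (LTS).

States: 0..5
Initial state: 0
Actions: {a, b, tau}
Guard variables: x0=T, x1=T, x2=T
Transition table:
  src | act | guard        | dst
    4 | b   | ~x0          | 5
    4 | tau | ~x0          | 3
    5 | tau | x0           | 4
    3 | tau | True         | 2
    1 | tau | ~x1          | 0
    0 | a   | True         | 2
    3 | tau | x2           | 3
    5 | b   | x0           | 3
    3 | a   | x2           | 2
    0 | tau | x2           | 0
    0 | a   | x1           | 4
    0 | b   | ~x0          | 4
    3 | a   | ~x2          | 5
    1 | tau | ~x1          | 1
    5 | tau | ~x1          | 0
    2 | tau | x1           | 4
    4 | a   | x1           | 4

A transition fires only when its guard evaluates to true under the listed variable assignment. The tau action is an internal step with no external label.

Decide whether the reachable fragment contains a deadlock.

Reachable = {0,2,4}
  0: a→2  a→4  tau→0  [3 exit(s)]
  2: tau→4  [1 exit(s)]
  4: a→4  [1 exit(s)]

Answer: DEADLOCK-FREE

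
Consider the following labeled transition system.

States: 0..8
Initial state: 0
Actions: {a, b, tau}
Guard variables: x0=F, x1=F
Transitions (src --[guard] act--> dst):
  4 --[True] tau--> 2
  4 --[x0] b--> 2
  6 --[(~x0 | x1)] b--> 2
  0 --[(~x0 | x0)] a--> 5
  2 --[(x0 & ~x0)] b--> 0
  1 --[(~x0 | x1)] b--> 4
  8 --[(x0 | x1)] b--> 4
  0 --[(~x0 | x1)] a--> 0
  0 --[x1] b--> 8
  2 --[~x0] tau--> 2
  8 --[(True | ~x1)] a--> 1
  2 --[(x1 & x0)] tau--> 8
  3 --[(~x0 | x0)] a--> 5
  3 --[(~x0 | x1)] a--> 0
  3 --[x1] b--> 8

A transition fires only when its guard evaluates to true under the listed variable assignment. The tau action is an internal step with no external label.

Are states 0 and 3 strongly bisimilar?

Refine partition for ~:
  π0 = {{0,1,2,3,4,5,6,7,8}}
  π1 = {{0,3,8},{1,6},{2,4},{5,7}}
  π2 = {{0,3},{1,6},{2,4},{5,7},{8}}
stable after 3 split(s): 5 block(s)
class of 0: {0,3}; class of 3: {0,3}

Answer: BISIMILAR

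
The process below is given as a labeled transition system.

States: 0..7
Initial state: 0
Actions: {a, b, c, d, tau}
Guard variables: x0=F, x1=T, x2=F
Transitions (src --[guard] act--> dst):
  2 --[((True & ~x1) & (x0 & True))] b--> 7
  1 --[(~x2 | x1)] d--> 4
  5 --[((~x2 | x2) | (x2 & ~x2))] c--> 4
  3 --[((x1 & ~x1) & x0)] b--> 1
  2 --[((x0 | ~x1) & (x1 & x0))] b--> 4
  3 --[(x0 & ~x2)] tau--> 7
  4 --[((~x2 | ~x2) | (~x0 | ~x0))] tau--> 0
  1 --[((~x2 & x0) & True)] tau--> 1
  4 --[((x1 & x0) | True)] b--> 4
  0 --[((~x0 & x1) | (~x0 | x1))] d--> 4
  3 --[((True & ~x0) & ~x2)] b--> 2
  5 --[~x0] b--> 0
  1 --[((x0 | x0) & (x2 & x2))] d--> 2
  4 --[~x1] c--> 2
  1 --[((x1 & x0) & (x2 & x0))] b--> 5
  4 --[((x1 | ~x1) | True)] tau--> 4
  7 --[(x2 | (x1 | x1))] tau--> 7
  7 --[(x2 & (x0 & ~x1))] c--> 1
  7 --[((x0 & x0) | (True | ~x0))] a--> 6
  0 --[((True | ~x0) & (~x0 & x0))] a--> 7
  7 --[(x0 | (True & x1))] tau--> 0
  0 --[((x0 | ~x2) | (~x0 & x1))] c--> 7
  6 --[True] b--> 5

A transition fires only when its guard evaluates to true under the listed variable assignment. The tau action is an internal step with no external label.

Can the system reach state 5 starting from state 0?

Answer: REACHABLE

Trace:
Guard filter leaves 13 enabled edge(s).
Layer 0: {0}
Layer 1: {4,7}  now seen {0,4,7}
Layer 2: {6}  now seen {0,4,6,7}
Layer 3: {5}  now seen {0,4,5,6,7}
R = {0,4,5,6,7}
Path to 5: c·a·b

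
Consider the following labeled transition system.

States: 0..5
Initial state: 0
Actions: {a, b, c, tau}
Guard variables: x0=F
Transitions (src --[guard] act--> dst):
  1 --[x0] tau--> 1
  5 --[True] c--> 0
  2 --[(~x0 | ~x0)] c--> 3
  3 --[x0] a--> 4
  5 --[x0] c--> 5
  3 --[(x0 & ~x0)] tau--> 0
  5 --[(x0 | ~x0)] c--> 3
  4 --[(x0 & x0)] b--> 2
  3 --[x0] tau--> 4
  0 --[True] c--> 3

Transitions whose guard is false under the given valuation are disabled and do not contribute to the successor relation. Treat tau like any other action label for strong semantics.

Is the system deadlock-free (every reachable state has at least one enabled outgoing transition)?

R = {0,3}
  0: c→3  [1 out]
  3: ∅  [deadlock]
witness 3: c

Answer: DEADLOCK at state 3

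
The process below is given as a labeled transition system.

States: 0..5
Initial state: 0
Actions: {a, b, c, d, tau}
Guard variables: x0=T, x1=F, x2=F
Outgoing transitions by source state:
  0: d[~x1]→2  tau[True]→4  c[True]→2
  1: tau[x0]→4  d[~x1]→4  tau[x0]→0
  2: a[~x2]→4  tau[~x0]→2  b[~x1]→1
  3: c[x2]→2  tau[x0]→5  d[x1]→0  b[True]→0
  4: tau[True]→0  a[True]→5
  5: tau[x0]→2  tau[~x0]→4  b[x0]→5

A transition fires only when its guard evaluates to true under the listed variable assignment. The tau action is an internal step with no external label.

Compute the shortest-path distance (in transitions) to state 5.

Breadth-first toward 5:
  L0 = {0}
  L1 = {2,4}
  L2 = {1,5}
depth(5)=2, e.g. tau·a

Answer: 2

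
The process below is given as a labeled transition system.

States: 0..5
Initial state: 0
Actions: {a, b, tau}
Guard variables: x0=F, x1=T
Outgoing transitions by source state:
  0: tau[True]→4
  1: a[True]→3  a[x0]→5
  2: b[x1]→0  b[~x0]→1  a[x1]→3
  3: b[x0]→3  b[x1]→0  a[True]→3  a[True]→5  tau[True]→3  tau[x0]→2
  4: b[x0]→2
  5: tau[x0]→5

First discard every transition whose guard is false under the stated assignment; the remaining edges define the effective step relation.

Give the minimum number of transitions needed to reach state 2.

BFS to 2:
  depth 0: {0}
  depth 1: {4}
2 never appears.

Answer: UNREACHABLE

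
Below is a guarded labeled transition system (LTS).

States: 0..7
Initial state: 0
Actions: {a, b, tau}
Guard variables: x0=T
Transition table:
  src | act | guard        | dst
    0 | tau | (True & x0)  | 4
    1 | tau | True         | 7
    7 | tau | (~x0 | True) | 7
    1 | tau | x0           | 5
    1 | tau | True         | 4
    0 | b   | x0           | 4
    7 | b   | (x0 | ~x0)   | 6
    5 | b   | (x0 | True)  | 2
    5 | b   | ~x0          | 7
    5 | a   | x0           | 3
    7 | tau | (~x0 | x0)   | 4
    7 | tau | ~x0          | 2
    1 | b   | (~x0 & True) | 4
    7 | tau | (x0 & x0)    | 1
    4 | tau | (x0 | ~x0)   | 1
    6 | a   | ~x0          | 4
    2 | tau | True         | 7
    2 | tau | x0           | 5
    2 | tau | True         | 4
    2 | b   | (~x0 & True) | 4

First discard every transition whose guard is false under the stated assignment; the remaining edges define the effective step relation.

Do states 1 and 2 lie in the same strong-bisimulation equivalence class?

Compute ~ classes (split until stable):
  round 0: {{0,1,2,3,4,5,6,7}}
  round 1: {{0,7},{1,2,4},{3,6},{5}}
  round 2: {{0},{1,2},{3,6},{4},{5},{7}}
stable after 3 split(s): 6 block(s)
class of 1: {1,2}; class of 2: {1,2}

Answer: BISIMILAR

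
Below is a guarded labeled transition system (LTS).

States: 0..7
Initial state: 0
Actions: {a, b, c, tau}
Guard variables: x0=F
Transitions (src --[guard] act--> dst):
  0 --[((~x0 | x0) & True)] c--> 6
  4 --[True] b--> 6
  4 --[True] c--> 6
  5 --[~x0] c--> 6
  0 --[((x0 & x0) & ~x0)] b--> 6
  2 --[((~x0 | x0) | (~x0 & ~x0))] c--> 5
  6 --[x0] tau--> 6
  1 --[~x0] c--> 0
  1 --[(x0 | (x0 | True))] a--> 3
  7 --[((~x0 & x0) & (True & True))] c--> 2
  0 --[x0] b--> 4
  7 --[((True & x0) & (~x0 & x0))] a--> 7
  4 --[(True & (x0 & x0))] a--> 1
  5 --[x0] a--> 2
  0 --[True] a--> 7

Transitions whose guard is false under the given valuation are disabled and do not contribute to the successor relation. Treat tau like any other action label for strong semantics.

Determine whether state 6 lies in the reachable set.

After dropping false guards: 8 live edges.
L0 = {0}
L1 = {6,7}  cumulative {0,6,7}
Reachable = {0,6,7}
witness 6: c

Answer: REACHABLE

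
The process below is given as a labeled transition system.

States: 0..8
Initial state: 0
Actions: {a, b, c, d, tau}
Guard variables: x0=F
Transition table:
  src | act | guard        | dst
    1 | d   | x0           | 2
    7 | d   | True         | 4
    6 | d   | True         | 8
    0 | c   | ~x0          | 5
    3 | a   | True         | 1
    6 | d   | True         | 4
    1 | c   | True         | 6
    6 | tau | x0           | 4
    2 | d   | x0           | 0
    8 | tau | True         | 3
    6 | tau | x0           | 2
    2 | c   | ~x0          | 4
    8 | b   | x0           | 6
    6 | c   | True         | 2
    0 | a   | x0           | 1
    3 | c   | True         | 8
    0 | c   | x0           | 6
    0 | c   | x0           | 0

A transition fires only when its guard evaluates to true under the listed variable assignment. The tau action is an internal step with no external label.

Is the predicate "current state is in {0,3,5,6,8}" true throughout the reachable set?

Answer: INVARIANT HOLDS

Trace:
Allowed set {0,3,5,6,8}
Reachable = {0,5}
  0: ✓
  5: ✓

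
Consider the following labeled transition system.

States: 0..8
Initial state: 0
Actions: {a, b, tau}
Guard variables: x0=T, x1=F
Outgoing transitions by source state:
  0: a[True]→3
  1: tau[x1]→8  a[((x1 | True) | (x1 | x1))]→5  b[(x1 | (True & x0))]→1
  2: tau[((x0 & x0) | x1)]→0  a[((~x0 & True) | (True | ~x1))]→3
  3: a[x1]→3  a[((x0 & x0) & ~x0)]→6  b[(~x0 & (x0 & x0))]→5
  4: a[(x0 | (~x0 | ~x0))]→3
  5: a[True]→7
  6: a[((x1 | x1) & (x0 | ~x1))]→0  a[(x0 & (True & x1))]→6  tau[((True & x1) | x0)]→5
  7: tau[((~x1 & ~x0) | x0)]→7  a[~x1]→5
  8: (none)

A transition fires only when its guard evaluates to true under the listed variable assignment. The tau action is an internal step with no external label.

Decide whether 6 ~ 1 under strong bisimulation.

Answer: NOT BISIMILAR

Working:
Compute ~ classes (split until stable):
  round 0: {{0,1,2,3,4,5,6,7,8}}
  round 1: {{0,4,5},{1},{2,7},{3,8},{6}}
  round 2: {{0,4},{1},{2},{3,8},{5},{6},{7}}
stable after 3 split(s): 7 block(s)
class of 6: {6}; class of 1: {1}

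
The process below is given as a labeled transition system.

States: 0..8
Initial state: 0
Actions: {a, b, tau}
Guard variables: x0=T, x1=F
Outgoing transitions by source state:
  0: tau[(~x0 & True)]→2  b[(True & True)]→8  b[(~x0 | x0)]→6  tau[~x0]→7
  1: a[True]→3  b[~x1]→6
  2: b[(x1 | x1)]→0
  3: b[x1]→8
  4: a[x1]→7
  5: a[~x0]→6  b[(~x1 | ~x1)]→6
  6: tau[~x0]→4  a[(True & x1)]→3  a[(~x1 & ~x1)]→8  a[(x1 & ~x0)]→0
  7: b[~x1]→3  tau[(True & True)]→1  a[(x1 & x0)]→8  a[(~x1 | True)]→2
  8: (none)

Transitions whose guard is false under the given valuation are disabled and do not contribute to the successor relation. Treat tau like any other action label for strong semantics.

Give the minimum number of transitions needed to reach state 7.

BFS to 7:
  Layer 0: {0}
  Layer 1: {6,8}
7 never appears.

Answer: UNREACHABLE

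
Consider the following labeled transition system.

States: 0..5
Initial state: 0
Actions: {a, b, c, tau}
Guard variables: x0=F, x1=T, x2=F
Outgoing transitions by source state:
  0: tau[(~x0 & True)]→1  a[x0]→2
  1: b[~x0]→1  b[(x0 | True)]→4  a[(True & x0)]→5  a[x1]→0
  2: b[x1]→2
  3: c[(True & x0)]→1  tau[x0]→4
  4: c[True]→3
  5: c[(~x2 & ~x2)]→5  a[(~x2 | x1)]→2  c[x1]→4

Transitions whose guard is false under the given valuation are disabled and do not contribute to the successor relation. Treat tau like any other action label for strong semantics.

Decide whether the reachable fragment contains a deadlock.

Answer: DEADLOCK at state 3

Trace:
Reach set: {0,1,3,4}
  0: tau→1  [1 exit(s)]
  1: a→0  b→1  b→4  [3 exit(s)]
  3: ∅  [deadlock]
  4: c→3  [1 exit(s)]
trace reaching 3: tau·b·c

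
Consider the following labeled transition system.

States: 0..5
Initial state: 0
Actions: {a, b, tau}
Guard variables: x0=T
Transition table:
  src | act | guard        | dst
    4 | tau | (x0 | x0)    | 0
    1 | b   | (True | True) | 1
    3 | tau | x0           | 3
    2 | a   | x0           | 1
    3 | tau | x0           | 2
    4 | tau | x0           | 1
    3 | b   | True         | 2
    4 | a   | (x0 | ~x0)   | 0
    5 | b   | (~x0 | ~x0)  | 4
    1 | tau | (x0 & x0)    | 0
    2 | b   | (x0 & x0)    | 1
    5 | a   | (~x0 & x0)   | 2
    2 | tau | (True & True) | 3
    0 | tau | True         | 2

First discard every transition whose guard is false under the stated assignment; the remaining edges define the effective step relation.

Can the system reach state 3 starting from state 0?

12 transition(s) survive guard evaluation.
L0 = {0}
L1 = {2}  now seen {0,2}
L2 = {1,3}  now seen {0,1,2,3}
Reach set: {0,1,2,3}
Path to 3: tau·tau

Answer: REACHABLE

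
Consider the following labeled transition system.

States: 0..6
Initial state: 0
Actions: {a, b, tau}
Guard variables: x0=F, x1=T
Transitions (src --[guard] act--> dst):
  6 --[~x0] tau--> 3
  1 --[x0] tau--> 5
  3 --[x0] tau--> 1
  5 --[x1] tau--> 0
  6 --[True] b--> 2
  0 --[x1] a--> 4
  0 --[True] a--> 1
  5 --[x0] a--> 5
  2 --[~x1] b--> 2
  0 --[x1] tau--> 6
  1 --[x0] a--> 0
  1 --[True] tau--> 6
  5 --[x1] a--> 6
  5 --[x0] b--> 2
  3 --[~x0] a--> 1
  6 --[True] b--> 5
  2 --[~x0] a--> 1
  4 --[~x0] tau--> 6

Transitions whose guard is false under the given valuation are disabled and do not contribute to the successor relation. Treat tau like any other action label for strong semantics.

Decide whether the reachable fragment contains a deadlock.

Answer: DEADLOCK-FREE

Trace:
R = {0,1,2,3,4,5,6}
  0: a→1  a→4  tau→6  [deg 3]
  1: tau→6  [deg 1]
  2: a→1  [deg 1]
  3: a→1  [deg 1]
  4: tau→6  [deg 1]
  5: a→6  tau→0  [deg 2]
  6: b→2  b→5  tau→3  [deg 3]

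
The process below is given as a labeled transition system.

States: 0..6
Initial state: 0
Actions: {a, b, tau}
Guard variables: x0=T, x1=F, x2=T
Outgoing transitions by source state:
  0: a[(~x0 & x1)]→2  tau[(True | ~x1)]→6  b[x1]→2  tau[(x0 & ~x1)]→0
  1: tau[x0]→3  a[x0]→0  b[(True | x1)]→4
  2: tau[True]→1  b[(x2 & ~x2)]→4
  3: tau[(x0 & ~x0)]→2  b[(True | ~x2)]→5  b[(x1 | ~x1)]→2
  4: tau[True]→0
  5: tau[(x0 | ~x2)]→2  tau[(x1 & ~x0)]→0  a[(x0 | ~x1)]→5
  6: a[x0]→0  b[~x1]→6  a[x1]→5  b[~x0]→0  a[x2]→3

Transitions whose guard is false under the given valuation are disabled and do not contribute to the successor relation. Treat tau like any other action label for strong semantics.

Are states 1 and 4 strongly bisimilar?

Bisimulation quotient by refinement:
  P[0] = {{0,1,2,3,4,5,6}}
  P[1] = {{0,2,4},{1},{3},{5},{6}}
  P[2] = {{0},{1},{2},{3},{4},{5},{6}}
Fixed point at round 3; 7 class(es).
1∈{1}, 4∈{4}

Answer: NOT BISIMILAR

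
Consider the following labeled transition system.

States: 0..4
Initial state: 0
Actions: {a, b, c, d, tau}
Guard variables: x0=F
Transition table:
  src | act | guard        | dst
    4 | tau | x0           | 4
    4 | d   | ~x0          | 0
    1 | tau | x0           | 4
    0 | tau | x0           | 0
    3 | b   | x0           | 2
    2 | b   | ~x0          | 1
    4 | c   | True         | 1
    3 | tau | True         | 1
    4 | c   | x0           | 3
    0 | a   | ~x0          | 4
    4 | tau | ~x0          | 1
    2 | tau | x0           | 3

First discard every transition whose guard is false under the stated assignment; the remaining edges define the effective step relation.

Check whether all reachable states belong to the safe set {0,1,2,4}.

Allowed set {0,1,2,4}
R = {0,1,4}
  0: ok
  1: ok
  4: ok

Answer: INVARIANT HOLDS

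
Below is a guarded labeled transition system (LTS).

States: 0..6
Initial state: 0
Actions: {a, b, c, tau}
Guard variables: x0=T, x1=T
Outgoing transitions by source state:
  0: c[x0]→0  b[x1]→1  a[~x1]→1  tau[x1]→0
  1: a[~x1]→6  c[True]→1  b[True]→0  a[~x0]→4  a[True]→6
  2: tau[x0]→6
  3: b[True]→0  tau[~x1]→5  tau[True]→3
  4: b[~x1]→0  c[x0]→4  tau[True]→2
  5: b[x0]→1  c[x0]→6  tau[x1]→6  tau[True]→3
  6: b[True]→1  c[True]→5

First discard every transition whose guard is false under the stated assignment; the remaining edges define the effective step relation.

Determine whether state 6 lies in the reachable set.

17 transition(s) survive guard evaluation.
Layer 0: {0}
Layer 1: {1}  cumulative {0,1}
Layer 2: {6}  cumulative {0,1,6}
Layer 3: {5}  cumulative {0,1,5,6}
Layer 4: {3}  cumulative {0,1,3,5,6}
Reach set: {0,1,3,5,6}
witness 6: b·a

Answer: REACHABLE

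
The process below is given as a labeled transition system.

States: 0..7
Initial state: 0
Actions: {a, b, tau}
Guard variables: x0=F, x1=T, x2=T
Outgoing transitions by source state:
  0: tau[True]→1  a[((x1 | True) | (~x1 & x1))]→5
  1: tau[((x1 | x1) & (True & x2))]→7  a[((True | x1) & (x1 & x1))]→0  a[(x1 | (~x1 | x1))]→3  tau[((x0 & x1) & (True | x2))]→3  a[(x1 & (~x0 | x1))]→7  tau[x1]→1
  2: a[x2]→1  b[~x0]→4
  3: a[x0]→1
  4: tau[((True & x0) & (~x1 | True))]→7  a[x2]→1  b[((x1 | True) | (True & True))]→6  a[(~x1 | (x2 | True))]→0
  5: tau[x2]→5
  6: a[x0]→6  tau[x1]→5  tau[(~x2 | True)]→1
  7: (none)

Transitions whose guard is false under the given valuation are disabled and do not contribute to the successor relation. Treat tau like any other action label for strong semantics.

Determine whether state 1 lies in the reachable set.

After dropping false guards: 15 live edges.
L0 = {0}
L1 = {1,5}  total {0,1,5}
L2 = {3,7}  total {0,1,3,5,7}
Reach set: {0,1,3,5,7}
Path to 1: tau

Answer: REACHABLE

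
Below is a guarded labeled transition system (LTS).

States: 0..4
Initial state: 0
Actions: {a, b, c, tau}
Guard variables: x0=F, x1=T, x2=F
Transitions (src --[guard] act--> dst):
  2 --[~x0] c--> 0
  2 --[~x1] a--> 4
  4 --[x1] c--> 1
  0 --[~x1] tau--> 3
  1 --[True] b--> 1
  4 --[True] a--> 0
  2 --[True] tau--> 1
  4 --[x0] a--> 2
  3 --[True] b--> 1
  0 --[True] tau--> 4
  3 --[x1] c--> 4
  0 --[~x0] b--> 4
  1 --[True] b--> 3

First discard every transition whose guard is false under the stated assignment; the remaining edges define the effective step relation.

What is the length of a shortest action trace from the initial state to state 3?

Breadth-first toward 3:
  Layer 0: {0}
  Layer 1: {4}
  Layer 2: {1}
  Layer 3: {3}
first hit 3 at d=3 via b·c·b

Answer: 3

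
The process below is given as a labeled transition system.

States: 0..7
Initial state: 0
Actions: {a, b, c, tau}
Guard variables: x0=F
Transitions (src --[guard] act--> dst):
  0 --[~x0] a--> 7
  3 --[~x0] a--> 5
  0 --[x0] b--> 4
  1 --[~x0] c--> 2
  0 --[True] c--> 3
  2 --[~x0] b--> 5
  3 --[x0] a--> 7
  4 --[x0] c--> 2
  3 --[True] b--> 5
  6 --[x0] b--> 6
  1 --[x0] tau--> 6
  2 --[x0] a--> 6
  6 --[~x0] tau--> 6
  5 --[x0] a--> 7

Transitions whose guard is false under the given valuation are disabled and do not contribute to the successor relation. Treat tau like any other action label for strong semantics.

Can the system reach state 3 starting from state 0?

After dropping false guards: 7 live edges.
L0 = {0}
L1 = {3,7}  total {0,3,7}
L2 = {5}  total {0,3,5,7}
R = {0,3,5,7}
Path to 3: c

Answer: REACHABLE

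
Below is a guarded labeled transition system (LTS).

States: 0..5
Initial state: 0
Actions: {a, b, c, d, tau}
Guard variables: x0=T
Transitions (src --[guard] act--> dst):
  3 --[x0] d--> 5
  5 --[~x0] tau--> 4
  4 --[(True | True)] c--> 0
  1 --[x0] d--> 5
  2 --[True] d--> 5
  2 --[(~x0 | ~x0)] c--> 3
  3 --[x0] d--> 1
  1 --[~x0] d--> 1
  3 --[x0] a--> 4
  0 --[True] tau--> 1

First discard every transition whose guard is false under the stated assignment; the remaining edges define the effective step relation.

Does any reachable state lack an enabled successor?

Reachable = {0,1,5}
  0: tau→1  [1 out]
  1: d→5  [1 out]
  5: ∅  [no exit]
witness 5: tau·d

Answer: DEADLOCK at state 5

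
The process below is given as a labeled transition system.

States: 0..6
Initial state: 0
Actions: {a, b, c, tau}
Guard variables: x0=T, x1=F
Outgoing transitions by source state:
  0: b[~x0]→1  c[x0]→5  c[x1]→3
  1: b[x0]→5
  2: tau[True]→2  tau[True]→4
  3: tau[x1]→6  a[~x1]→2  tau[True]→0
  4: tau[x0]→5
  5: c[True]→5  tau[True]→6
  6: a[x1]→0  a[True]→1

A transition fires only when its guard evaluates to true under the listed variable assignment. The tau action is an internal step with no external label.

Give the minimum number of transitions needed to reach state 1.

Answer: 3

Trace:
Layered search for 1:
  Layer 0: {0}
  Layer 1: {5}
  Layer 2: {6}
  Layer 3: {1}
1 enters at depth 3; path c·tau·a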